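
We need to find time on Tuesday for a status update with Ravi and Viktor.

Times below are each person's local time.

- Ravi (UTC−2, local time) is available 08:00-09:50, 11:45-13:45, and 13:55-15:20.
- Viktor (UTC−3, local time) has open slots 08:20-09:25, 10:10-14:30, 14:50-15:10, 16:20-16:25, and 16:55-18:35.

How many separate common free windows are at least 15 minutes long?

3

Ravi → UTC: 10:00–11:50, 13:45–15:45, 15:55–17:20.
Viktor → UTC: 11:20–12:25, 13:10–17:30, 17:50–18:10, 19:20–19:25, 19:55–21:35.
Ravi ∩ Viktor: 11:20–11:50, 13:45–15:45, 15:55–17:20.
Windows ≥ 15 min: 11:20–11:50, 13:45–15:45, 15:55–17:20.
That's 3 windows.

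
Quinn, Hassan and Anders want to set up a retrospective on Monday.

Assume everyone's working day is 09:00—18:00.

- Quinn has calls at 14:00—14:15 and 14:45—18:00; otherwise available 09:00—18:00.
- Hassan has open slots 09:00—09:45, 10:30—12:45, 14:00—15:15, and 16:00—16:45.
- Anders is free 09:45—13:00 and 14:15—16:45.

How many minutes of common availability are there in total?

165 minutes

Quinn free within 09:00–18:00: 09:00–14:00, 14:15–14:45.
Quinn ∩ Hassan: 09:00–09:45, 10:30–12:45, 14:15–14:45.
Quinn ∩ Hassan ∩ Anders: 10:30–12:45, 14:15–14:45.
Total common minutes: 135 + 30 = 165.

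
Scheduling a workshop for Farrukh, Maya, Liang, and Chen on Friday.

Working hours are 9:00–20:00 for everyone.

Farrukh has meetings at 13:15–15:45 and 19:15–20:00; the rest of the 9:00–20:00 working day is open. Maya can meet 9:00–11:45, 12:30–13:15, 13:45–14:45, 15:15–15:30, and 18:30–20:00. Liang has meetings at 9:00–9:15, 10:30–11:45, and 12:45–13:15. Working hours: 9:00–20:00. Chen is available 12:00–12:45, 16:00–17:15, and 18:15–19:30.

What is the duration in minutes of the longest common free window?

Farrukh free within 09:00–20:00: 09:00–13:15, 15:45–19:15.
Liang free within 09:00–20:00: 09:15–10:30, 11:45–12:45, 13:15–20:00.
Farrukh ∩ Maya: 09:00–11:45, 12:30–13:15, 18:30–19:15.
Farrukh ∩ Maya ∩ Liang: 09:15–10:30, 12:30–12:45, 18:30–19:15.
Farrukh ∩ Maya ∩ Liang ∩ Chen: 12:30–12:45, 18:30–19:15.
Common window lengths: 15, 45 min; longest is 45.

45 minutes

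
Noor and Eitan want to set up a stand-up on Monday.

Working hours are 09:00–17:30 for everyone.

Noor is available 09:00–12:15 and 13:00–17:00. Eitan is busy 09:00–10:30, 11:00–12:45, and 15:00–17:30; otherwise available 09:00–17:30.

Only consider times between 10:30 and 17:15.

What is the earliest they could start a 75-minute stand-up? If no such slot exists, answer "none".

13:00

Eitan free within 09:00–17:30: 10:30–11:00, 12:45–15:00.
Noor ∩ Eitan: 10:30–11:00, 13:00–15:00.
Restricted to 10:30–17:15: 10:30–11:00, 13:00–15:00.
Windows ≥ 75 min: 13:00–15:00.
Earliest such window starts at 13:00.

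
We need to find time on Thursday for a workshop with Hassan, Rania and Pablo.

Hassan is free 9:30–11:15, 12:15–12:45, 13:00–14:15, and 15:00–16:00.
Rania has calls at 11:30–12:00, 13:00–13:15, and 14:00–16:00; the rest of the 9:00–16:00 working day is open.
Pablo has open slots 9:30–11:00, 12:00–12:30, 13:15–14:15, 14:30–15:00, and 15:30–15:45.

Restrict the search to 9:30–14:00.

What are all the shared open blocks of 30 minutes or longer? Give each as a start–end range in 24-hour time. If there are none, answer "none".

09:30–11:00, 13:15–14:00

Rania free within 09:00–16:00: 09:00–11:30, 12:00–13:00, 13:15–14:00.
Hassan ∩ Rania: 09:30–11:15, 12:15–12:45, 13:15–14:00.
Hassan ∩ Rania ∩ Pablo: 09:30–11:00, 12:15–12:30, 13:15–14:00.
Restricted to 09:30–14:00: 09:30–11:00, 12:15–12:30, 13:15–14:00.
Windows ≥ 30 min: 09:30–11:00, 13:15–14:00.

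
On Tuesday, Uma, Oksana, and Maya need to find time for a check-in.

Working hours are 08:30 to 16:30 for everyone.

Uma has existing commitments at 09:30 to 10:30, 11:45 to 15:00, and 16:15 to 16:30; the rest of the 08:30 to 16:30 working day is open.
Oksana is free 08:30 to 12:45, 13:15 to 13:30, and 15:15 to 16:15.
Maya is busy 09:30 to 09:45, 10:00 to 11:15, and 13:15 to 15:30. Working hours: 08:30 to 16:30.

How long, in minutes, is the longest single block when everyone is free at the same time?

60 minutes

Uma free within 08:30–16:30: 08:30–09:30, 10:30–11:45, 15:00–16:15.
Maya free within 08:30–16:30: 08:30–09:30, 09:45–10:00, 11:15–13:15, 15:30–16:30.
Uma ∩ Oksana: 08:30–09:30, 10:30–11:45, 15:15–16:15.
Uma ∩ Oksana ∩ Maya: 08:30–09:30, 11:15–11:45, 15:30–16:15.
Common window lengths: 60, 30, 45 min; longest is 60.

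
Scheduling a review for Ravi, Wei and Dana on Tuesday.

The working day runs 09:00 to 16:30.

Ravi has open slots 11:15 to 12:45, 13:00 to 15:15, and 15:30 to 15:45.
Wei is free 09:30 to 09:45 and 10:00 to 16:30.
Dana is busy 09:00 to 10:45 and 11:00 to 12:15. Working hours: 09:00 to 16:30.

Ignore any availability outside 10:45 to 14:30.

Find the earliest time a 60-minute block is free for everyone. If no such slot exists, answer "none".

Dana free within 09:00–16:30: 10:45–11:00, 12:15–16:30.
Ravi ∩ Wei: 11:15–12:45, 13:00–15:15, 15:30–15:45.
Ravi ∩ Wei ∩ Dana: 12:15–12:45, 13:00–15:15, 15:30–15:45.
Restricted to 10:45–14:30: 12:15–12:45, 13:00–14:30.
Windows ≥ 60 min: 13:00–14:30.
Earliest such window starts at 13:00.

13:00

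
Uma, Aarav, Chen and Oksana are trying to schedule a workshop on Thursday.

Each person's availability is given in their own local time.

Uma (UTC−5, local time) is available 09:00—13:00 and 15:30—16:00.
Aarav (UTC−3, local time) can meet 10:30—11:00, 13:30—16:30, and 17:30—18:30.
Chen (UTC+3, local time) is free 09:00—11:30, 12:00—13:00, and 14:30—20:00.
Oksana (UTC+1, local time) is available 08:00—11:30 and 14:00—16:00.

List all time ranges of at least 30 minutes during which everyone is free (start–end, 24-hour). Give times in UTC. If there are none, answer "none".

none

Uma → UTC: 14:00–18:00, 20:30–21:00.
Aarav → UTC: 13:30–14:00, 16:30–19:30, 20:30–21:30.
Chen → UTC: 06:00–08:30, 09:00–10:00, 11:30–17:00.
Oksana → UTC: 07:00–10:30, 13:00–15:00.
Uma ∩ Aarav: 16:30–18:00, 20:30–21:00.
Uma ∩ Aarav ∩ Chen: 16:30–17:00.
Uma ∩ Aarav ∩ Chen ∩ Oksana: (none).
Windows ≥ 30 min: (none).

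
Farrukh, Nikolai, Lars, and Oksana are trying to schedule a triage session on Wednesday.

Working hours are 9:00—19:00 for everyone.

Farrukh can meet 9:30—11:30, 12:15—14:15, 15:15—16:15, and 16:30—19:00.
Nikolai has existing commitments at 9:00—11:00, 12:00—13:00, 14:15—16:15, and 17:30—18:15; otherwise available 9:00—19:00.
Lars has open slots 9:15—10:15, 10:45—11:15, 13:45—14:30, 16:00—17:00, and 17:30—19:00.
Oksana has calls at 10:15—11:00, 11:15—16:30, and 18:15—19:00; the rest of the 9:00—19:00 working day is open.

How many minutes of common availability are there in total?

Nikolai free within 09:00–19:00: 11:00–12:00, 13:00–14:15, 16:15–17:30, 18:15–19:00.
Oksana free within 09:00–19:00: 09:00–10:15, 11:00–11:15, 16:30–18:15.
Farrukh ∩ Nikolai: 11:00–11:30, 13:00–14:15, 16:30–17:30, 18:15–19:00.
Farrukh ∩ Nikolai ∩ Lars: 11:00–11:15, 13:45–14:15, 16:30–17:00, 18:15–19:00.
Farrukh ∩ Nikolai ∩ Lars ∩ Oksana: 11:00–11:15, 16:30–17:00.
Total common minutes: 15 + 30 = 45.

45 minutes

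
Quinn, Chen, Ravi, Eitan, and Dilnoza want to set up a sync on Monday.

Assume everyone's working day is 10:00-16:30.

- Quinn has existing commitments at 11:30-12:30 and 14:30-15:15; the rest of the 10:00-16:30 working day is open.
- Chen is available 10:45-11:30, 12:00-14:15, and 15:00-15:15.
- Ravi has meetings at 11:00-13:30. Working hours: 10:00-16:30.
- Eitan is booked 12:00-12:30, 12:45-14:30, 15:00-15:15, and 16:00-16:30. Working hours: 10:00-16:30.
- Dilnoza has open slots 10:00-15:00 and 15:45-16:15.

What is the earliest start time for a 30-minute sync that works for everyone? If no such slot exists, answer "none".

Quinn free within 10:00–16:30: 10:00–11:30, 12:30–14:30, 15:15–16:30.
Ravi free within 10:00–16:30: 10:00–11:00, 13:30–16:30.
Eitan free within 10:00–16:30: 10:00–12:00, 12:30–12:45, 14:30–15:00, 15:15–16:00.
Quinn ∩ Chen: 10:45–11:30, 12:30–14:15.
Quinn ∩ Chen ∩ Ravi: 10:45–11:00, 13:30–14:15.
Quinn ∩ Chen ∩ Ravi ∩ Eitan: 10:45–11:00.
Quinn ∩ Chen ∩ Ravi ∩ Eitan ∩ Dilnoza: 10:45–11:00.
Windows ≥ 30 min: (none).

none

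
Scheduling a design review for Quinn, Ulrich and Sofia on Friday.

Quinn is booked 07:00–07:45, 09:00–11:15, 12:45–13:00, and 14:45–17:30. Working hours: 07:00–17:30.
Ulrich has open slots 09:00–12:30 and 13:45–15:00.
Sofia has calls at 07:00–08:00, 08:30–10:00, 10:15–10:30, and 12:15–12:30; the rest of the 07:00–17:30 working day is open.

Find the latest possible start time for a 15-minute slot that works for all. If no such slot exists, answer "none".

14:30

Quinn free within 07:00–17:30: 07:45–09:00, 11:15–12:45, 13:00–14:45.
Sofia free within 07:00–17:30: 08:00–08:30, 10:00–10:15, 10:30–12:15, 12:30–17:30.
Quinn ∩ Ulrich: 11:15–12:30, 13:45–14:45.
Quinn ∩ Ulrich ∩ Sofia: 11:15–12:15, 13:45–14:45.
Windows ≥ 15 min: 11:15–12:15, 13:45–14:45.
Latest start in the last window 13:45–14:45 is 14:45 − 15 min = 14:30.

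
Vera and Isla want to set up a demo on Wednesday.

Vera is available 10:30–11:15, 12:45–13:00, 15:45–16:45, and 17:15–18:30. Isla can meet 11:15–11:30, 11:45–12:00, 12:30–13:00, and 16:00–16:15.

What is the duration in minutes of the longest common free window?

Vera ∩ Isla: 12:45–13:00, 16:00–16:15.
Common window lengths: 15, 15 min; longest is 15.

15 minutes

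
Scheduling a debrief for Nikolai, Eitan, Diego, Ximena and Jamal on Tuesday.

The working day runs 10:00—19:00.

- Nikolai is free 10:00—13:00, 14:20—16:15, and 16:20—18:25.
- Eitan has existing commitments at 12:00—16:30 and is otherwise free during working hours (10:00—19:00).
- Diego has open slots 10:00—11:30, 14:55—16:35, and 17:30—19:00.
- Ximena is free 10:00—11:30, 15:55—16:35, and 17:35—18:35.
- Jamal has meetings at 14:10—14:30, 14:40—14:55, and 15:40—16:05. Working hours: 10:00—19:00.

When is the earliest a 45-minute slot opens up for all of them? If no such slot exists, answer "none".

Eitan free within 10:00–19:00: 10:00–12:00, 16:30–19:00.
Jamal free within 10:00–19:00: 10:00–14:10, 14:30–14:40, 14:55–15:40, 16:05–19:00.
Nikolai ∩ Eitan: 10:00–12:00, 16:30–18:25.
Nikolai ∩ Eitan ∩ Diego: 10:00–11:30, 16:30–16:35, 17:30–18:25.
Nikolai ∩ Eitan ∩ Diego ∩ Ximena: 10:00–11:30, 16:30–16:35, 17:35–18:25.
Nikolai ∩ Eitan ∩ Diego ∩ Ximena ∩ Jamal: 10:00–11:30, 16:30–16:35, 17:35–18:25.
Windows ≥ 45 min: 10:00–11:30, 17:35–18:25.
Earliest such window starts at 10:00.

10:00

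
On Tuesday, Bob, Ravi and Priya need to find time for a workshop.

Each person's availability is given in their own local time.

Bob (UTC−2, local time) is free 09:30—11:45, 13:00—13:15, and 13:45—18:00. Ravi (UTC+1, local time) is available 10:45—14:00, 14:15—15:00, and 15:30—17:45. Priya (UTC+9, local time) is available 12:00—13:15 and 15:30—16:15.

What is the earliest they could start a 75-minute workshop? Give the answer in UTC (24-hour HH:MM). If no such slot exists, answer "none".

Bob → UTC: 11:30–13:45, 15:00–15:15, 15:45–20:00.
Ravi → UTC: 09:45–13:00, 13:15–14:00, 14:30–16:45.
Priya → UTC: 03:00–04:15, 06:30–07:15.
Bob ∩ Ravi: 11:30–13:00, 13:15–13:45, 15:00–15:15, 15:45–16:45.
Bob ∩ Ravi ∩ Priya: (none).
Windows ≥ 75 min: (none).

none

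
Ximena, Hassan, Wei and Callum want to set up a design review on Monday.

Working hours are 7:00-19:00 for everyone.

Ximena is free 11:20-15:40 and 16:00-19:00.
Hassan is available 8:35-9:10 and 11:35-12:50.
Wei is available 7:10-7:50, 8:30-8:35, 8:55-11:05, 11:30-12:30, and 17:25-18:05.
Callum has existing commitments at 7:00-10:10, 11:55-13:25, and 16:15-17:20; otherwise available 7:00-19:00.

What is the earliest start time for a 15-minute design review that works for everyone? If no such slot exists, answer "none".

Callum free within 07:00–19:00: 10:10–11:55, 13:25–16:15, 17:20–19:00.
Ximena ∩ Hassan: 11:35–12:50.
Ximena ∩ Hassan ∩ Wei: 11:35–12:30.
Ximena ∩ Hassan ∩ Wei ∩ Callum: 11:35–11:55.
Windows ≥ 15 min: 11:35–11:55.
Earliest such window starts at 11:35.

11:35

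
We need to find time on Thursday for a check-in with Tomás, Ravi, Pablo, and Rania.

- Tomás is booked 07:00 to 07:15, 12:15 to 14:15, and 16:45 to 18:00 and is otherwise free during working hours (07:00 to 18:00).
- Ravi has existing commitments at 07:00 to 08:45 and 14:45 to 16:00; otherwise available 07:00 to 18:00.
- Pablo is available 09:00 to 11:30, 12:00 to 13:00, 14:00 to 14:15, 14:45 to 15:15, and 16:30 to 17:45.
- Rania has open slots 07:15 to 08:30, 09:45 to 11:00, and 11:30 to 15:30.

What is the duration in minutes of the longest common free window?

Tomás free within 07:00–18:00: 07:15–12:15, 14:15–16:45.
Ravi free within 07:00–18:00: 08:45–14:45, 16:00–18:00.
Tomás ∩ Ravi: 08:45–12:15, 14:15–14:45, 16:00–16:45.
Tomás ∩ Ravi ∩ Pablo: 09:00–11:30, 12:00–12:15, 16:30–16:45.
Tomás ∩ Ravi ∩ Pablo ∩ Rania: 09:45–11:00, 12:00–12:15.
Common window lengths: 75, 15 min; longest is 75.

75 minutes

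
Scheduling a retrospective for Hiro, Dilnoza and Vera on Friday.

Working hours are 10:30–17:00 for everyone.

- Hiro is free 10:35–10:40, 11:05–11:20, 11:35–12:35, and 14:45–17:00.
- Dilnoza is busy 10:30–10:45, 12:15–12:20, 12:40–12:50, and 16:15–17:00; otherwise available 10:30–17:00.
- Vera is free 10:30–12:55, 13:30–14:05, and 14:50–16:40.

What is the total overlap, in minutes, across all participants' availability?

Dilnoza free within 10:30–17:00: 10:45–12:15, 12:20–12:40, 12:50–16:15.
Hiro ∩ Dilnoza: 11:05–11:20, 11:35–12:15, 12:20–12:35, 14:45–16:15.
Hiro ∩ Dilnoza ∩ Vera: 11:05–11:20, 11:35–12:15, 12:20–12:35, 14:50–16:15.
Total common minutes: 15 + 40 + 15 + 85 = 155.

155 minutes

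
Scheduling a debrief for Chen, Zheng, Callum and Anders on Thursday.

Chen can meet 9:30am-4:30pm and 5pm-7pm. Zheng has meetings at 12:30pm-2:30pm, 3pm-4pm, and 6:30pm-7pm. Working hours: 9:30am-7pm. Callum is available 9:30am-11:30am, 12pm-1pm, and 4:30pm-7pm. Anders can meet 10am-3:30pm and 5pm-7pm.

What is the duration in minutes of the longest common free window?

90 minutes

Zheng free within 09:30–19:00: 09:30–12:30, 14:30–15:00, 16:00–18:30.
Chen ∩ Zheng: 09:30–12:30, 14:30–15:00, 16:00–16:30, 17:00–18:30.
Chen ∩ Zheng ∩ Callum: 09:30–11:30, 12:00–12:30, 17:00–18:30.
Chen ∩ Zheng ∩ Callum ∩ Anders: 10:00–11:30, 12:00–12:30, 17:00–18:30.
Common window lengths: 90, 30, 90 min; longest is 90.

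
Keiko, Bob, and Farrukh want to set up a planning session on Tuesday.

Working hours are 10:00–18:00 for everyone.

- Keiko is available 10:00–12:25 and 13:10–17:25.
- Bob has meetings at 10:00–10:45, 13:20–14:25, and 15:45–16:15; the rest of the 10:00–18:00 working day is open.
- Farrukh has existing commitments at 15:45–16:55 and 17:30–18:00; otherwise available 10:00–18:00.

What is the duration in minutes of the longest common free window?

100 minutes

Bob free within 10:00–18:00: 10:45–13:20, 14:25–15:45, 16:15–18:00.
Farrukh free within 10:00–18:00: 10:00–15:45, 16:55–17:30.
Keiko ∩ Bob: 10:45–12:25, 13:10–13:20, 14:25–15:45, 16:15–17:25.
Keiko ∩ Bob ∩ Farrukh: 10:45–12:25, 13:10–13:20, 14:25–15:45, 16:55–17:25.
Common window lengths: 100, 10, 80, 30 min; longest is 100.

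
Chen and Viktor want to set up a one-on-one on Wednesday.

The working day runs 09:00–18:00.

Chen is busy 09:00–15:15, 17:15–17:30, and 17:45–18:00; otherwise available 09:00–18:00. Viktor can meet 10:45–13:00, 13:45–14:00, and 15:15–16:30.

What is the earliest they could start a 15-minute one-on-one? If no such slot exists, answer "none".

Chen free within 09:00–18:00: 15:15–17:15, 17:30–17:45.
Chen ∩ Viktor: 15:15–16:30.
Windows ≥ 15 min: 15:15–16:30.
Earliest such window starts at 15:15.

15:15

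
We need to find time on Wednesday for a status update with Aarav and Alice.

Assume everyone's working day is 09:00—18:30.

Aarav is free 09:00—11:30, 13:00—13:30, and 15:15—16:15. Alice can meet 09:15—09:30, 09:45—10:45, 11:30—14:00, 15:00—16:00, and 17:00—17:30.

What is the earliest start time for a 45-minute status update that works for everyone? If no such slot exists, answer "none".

09:45

Aarav ∩ Alice: 09:15–09:30, 09:45–10:45, 13:00–13:30, 15:15–16:00.
Windows ≥ 45 min: 09:45–10:45, 15:15–16:00.
Earliest such window starts at 09:45.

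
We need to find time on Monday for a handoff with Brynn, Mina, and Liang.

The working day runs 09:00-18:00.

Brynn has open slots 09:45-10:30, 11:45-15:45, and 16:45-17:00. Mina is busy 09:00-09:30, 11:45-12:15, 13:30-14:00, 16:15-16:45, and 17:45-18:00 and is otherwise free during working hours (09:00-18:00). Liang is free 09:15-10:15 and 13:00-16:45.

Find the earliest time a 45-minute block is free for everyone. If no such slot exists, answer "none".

14:00

Mina free within 09:00–18:00: 09:30–11:45, 12:15–13:30, 14:00–16:15, 16:45–17:45.
Brynn ∩ Mina: 09:45–10:30, 12:15–13:30, 14:00–15:45, 16:45–17:00.
Brynn ∩ Mina ∩ Liang: 09:45–10:15, 13:00–13:30, 14:00–15:45.
Windows ≥ 45 min: 14:00–15:45.
Earliest such window starts at 14:00.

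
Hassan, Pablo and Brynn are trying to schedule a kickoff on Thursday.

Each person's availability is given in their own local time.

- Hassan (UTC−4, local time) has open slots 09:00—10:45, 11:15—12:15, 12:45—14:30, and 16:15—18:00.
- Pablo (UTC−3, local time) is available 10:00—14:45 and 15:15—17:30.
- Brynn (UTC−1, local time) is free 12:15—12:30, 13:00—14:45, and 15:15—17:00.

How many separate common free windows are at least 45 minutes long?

Hassan → UTC: 13:00–14:45, 15:15–16:15, 16:45–18:30, 20:15–22:00.
Pablo → UTC: 13:00–17:45, 18:15–20:30.
Brynn → UTC: 13:15–13:30, 14:00–15:45, 16:15–18:00.
Hassan ∩ Pablo: 13:00–14:45, 15:15–16:15, 16:45–17:45, 18:15–18:30, 20:15–20:30.
Hassan ∩ Pablo ∩ Brynn: 13:15–13:30, 14:00–14:45, 15:15–15:45, 16:45–17:45.
Windows ≥ 45 min: 14:00–14:45, 16:45–17:45.
That's 2 windows.

2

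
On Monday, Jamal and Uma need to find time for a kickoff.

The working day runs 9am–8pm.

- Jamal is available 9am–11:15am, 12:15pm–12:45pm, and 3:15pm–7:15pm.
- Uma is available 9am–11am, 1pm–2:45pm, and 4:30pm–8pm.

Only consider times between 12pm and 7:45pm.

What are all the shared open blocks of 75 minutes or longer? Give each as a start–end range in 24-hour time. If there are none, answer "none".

16:30–19:15

Jamal ∩ Uma: 09:00–11:00, 16:30–19:15.
Restricted to 12:00–19:45: 16:30–19:15.
Windows ≥ 75 min: 16:30–19:15.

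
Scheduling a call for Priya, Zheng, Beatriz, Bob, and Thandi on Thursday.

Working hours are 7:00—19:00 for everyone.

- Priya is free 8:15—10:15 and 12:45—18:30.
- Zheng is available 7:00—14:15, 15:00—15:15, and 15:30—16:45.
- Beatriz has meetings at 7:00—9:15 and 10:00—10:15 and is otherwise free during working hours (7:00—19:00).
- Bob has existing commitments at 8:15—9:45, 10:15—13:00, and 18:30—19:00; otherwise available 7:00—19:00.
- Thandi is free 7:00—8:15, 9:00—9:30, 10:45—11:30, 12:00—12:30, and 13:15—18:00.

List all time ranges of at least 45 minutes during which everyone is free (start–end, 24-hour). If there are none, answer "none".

13:15–14:15, 15:30–16:45

Beatriz free within 07:00–19:00: 09:15–10:00, 10:15–19:00.
Bob free within 07:00–19:00: 07:00–08:15, 09:45–10:15, 13:00–18:30.
Priya ∩ Zheng: 08:15–10:15, 12:45–14:15, 15:00–15:15, 15:30–16:45.
Priya ∩ Zheng ∩ Beatriz: 09:15–10:00, 12:45–14:15, 15:00–15:15, 15:30–16:45.
Priya ∩ Zheng ∩ Beatriz ∩ Bob: 09:45–10:00, 13:00–14:15, 15:00–15:15, 15:30–16:45.
Priya ∩ Zheng ∩ Beatriz ∩ Bob ∩ Thandi: 13:15–14:15, 15:00–15:15, 15:30–16:45.
Windows ≥ 45 min: 13:15–14:15, 15:30–16:45.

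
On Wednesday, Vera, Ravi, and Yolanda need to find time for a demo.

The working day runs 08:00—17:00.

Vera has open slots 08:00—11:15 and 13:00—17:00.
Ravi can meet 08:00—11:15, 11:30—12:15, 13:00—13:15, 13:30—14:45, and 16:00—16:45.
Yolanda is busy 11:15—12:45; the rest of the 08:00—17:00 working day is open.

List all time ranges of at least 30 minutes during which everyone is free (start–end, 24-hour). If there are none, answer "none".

Yolanda free within 08:00–17:00: 08:00–11:15, 12:45–17:00.
Vera ∩ Ravi: 08:00–11:15, 13:00–13:15, 13:30–14:45, 16:00–16:45.
Vera ∩ Ravi ∩ Yolanda: 08:00–11:15, 13:00–13:15, 13:30–14:45, 16:00–16:45.
Windows ≥ 30 min: 08:00–11:15, 13:30–14:45, 16:00–16:45.

08:00–11:15, 13:30–14:45, 16:00–16:45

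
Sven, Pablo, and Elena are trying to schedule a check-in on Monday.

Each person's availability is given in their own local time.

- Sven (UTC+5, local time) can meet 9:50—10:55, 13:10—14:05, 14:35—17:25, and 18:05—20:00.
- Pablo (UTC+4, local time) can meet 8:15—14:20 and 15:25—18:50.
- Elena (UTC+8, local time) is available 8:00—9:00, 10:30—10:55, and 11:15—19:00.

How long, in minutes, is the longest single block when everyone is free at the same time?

65 minutes

Sven → UTC: 04:50–05:55, 08:10–09:05, 09:35–12:25, 13:05–15:00.
Pablo → UTC: 04:15–10:20, 11:25–14:50.
Elena → UTC: 00:00–01:00, 02:30–02:55, 03:15–11:00.
Sven ∩ Pablo: 04:50–05:55, 08:10–09:05, 09:35–10:20, 11:25–12:25, 13:05–14:50.
Sven ∩ Pablo ∩ Elena: 04:50–05:55, 08:10–09:05, 09:35–10:20.
Common window lengths: 65, 55, 45 min; longest is 65.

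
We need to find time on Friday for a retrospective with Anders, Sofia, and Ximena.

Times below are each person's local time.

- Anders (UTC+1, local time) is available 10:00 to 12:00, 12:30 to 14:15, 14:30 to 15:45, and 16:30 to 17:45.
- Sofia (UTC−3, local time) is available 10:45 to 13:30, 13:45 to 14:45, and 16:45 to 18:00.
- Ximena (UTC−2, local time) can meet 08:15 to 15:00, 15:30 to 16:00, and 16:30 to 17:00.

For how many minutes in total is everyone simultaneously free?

Anders → UTC: 09:00–11:00, 11:30–13:15, 13:30–14:45, 15:30–16:45.
Sofia → UTC: 13:45–16:30, 16:45–17:45, 19:45–21:00.
Ximena → UTC: 10:15–17:00, 17:30–18:00, 18:30–19:00.
Anders ∩ Sofia: 13:45–14:45, 15:30–16:30.
Anders ∩ Sofia ∩ Ximena: 13:45–14:45, 15:30–16:30.
Total common minutes: 60 + 60 = 120.

120 minutes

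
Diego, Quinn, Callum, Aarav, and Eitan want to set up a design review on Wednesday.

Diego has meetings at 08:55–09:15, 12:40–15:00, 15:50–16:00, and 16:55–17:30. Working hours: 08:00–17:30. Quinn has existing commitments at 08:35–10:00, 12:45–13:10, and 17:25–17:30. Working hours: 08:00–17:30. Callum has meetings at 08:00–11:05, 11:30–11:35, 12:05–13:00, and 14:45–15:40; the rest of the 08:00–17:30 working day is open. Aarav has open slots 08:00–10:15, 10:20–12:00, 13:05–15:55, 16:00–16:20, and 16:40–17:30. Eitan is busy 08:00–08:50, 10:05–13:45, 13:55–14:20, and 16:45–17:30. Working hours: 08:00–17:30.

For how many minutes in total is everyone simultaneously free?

35 minutes

Diego free within 08:00–17:30: 08:00–08:55, 09:15–12:40, 15:00–15:50, 16:00–16:55.
Quinn free within 08:00–17:30: 08:00–08:35, 10:00–12:45, 13:10–17:25.
Callum free within 08:00–17:30: 11:05–11:30, 11:35–12:05, 13:00–14:45, 15:40–17:30.
Eitan free within 08:00–17:30: 08:50–10:05, 13:45–13:55, 14:20–16:45.
Diego ∩ Quinn: 08:00–08:35, 10:00–12:40, 15:00–15:50, 16:00–16:55.
Diego ∩ Quinn ∩ Callum: 11:05–11:30, 11:35–12:05, 15:40–15:50, 16:00–16:55.
Diego ∩ Quinn ∩ Callum ∩ Aarav: 11:05–11:30, 11:35–12:00, 15:40–15:50, 16:00–16:20, 16:40–16:55.
Diego ∩ Quinn ∩ Callum ∩ Aarav ∩ Eitan: 15:40–15:50, 16:00–16:20, 16:40–16:45.
Total common minutes: 10 + 20 + 5 = 35.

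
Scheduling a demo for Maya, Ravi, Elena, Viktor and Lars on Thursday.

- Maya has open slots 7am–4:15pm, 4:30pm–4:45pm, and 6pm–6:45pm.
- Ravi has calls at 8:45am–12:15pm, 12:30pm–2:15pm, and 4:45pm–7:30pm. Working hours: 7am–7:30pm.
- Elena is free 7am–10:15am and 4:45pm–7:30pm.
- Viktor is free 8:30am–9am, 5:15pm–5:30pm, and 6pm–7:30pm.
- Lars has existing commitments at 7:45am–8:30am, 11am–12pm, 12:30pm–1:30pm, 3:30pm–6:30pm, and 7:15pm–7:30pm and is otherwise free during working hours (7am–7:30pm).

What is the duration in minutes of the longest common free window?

Ravi free within 07:00–19:30: 07:00–08:45, 12:15–12:30, 14:15–16:45.
Lars free within 07:00–19:30: 07:00–07:45, 08:30–11:00, 12:00–12:30, 13:30–15:30, 18:30–19:15.
Maya ∩ Ravi: 07:00–08:45, 12:15–12:30, 14:15–16:15, 16:30–16:45.
Maya ∩ Ravi ∩ Elena: 07:00–08:45.
Maya ∩ Ravi ∩ Elena ∩ Viktor: 08:30–08:45.
Maya ∩ Ravi ∩ Elena ∩ Viktor ∩ Lars: 08:30–08:45.
Single common window of 15 minutes.

15 minutes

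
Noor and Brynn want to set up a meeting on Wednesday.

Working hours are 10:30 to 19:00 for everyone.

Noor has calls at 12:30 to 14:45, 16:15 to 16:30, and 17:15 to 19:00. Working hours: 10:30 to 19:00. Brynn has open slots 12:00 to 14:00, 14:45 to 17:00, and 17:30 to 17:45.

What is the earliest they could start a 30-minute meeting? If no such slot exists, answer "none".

Noor free within 10:30–19:00: 10:30–12:30, 14:45–16:15, 16:30–17:15.
Noor ∩ Brynn: 12:00–12:30, 14:45–16:15, 16:30–17:00.
Windows ≥ 30 min: 12:00–12:30, 14:45–16:15, 16:30–17:00.
Earliest such window starts at 12:00.

12:00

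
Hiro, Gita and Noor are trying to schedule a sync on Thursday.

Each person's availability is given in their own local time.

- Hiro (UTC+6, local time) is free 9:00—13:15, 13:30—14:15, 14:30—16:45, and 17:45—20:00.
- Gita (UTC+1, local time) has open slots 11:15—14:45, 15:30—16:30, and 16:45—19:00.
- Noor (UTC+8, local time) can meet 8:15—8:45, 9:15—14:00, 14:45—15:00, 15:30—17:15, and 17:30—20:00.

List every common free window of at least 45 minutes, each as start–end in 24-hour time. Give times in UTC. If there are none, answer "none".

none

Hiro → UTC: 03:00–07:15, 07:30–08:15, 08:30–10:45, 11:45–14:00.
Gita → UTC: 10:15–13:45, 14:30–15:30, 15:45–18:00.
Noor → UTC: 00:15–00:45, 01:15–06:00, 06:45–07:00, 07:30–09:15, 09:30–12:00.
Hiro ∩ Gita: 10:15–10:45, 11:45–13:45.
Hiro ∩ Gita ∩ Noor: 10:15–10:45, 11:45–12:00.
Windows ≥ 45 min: (none).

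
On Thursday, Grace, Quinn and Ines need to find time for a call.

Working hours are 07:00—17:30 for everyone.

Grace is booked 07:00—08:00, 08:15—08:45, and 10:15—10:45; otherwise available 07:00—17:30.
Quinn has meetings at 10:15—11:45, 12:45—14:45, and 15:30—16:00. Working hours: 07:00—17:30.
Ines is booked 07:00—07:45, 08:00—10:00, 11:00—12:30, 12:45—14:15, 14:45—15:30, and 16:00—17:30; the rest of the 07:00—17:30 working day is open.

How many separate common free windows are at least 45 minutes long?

Grace free within 07:00–17:30: 08:00–08:15, 08:45–10:15, 10:45–17:30.
Quinn free within 07:00–17:30: 07:00–10:15, 11:45–12:45, 14:45–15:30, 16:00–17:30.
Ines free within 07:00–17:30: 07:45–08:00, 10:00–11:00, 12:30–12:45, 14:15–14:45, 15:30–16:00.
Grace ∩ Quinn: 08:00–08:15, 08:45–10:15, 11:45–12:45, 14:45–15:30, 16:00–17:30.
Grace ∩ Quinn ∩ Ines: 10:00–10:15, 12:30–12:45.
Windows ≥ 45 min: (none).
That's 0 windows.

0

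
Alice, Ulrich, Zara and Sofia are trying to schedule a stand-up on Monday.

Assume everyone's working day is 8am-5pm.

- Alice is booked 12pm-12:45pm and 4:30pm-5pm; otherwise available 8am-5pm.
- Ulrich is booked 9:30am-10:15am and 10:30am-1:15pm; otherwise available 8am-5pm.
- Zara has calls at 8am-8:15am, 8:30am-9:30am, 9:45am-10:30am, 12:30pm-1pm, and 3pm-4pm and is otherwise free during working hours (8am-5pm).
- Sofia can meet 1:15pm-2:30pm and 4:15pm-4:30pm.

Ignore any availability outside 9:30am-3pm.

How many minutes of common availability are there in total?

Alice free within 08:00–17:00: 08:00–12:00, 12:45–16:30.
Ulrich free within 08:00–17:00: 08:00–09:30, 10:15–10:30, 13:15–17:00.
Zara free within 08:00–17:00: 08:15–08:30, 09:30–09:45, 10:30–12:30, 13:00–15:00, 16:00–17:00.
Alice ∩ Ulrich: 08:00–09:30, 10:15–10:30, 13:15–16:30.
Alice ∩ Ulrich ∩ Zara: 08:15–08:30, 13:15–15:00, 16:00–16:30.
Alice ∩ Ulrich ∩ Zara ∩ Sofia: 13:15–14:30, 16:15–16:30.
Restricted to 09:30–15:00: 13:15–14:30.
Total common minutes: 75.

75 minutes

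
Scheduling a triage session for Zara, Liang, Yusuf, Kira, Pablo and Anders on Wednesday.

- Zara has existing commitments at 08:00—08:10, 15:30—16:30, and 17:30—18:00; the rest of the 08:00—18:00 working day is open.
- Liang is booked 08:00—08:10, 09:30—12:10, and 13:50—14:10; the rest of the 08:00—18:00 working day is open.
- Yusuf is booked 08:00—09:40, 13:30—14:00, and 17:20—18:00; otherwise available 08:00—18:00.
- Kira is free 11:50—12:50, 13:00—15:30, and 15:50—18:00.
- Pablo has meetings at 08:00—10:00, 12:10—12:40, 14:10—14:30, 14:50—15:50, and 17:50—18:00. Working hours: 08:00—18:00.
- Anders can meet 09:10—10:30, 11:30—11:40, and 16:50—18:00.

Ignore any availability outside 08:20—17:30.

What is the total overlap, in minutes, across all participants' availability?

Zara free within 08:00–18:00: 08:10–15:30, 16:30–17:30.
Liang free within 08:00–18:00: 08:10–09:30, 12:10–13:50, 14:10–18:00.
Yusuf free within 08:00–18:00: 09:40–13:30, 14:00–17:20.
Pablo free within 08:00–18:00: 10:00–12:10, 12:40–14:10, 14:30–14:50, 15:50–17:50.
Zara ∩ Liang: 08:10–09:30, 12:10–13:50, 14:10–15:30, 16:30–17:30.
Zara ∩ Liang ∩ Yusuf: 12:10–13:30, 14:10–15:30, 16:30–17:20.
Zara ∩ Liang ∩ Yusuf ∩ Kira: 12:10–12:50, 13:00–13:30, 14:10–15:30, 16:30–17:20.
Zara ∩ Liang ∩ Yusuf ∩ Kira ∩ Pablo: 12:40–12:50, 13:00–13:30, 14:30–14:50, 16:30–17:20.
Zara ∩ Liang ∩ Yusuf ∩ Kira ∩ Pablo ∩ Anders: 16:50–17:20.
Restricted to 08:20–17:30: 16:50–17:20.
Total common minutes: 30.

30 minutes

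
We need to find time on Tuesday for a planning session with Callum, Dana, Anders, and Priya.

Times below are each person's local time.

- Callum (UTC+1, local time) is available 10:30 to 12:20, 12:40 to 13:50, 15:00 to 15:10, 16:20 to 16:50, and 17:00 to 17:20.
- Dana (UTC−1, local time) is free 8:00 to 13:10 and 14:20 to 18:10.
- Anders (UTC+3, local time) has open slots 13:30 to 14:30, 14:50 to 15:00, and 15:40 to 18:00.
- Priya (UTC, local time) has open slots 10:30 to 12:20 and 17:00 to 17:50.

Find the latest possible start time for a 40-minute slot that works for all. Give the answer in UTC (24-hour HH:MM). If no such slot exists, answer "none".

10:40

Callum → UTC: 09:30–11:20, 11:40–12:50, 14:00–14:10, 15:20–15:50, 16:00–16:20.
Dana → UTC: 09:00–14:10, 15:20–19:10.
Anders → UTC: 10:30–11:30, 11:50–12:00, 12:40–15:00.
Priya → UTC: 10:30–12:20, 17:00–17:50.
Callum ∩ Dana: 09:30–11:20, 11:40–12:50, 14:00–14:10, 15:20–15:50, 16:00–16:20.
Callum ∩ Dana ∩ Anders: 10:30–11:20, 11:50–12:00, 12:40–12:50, 14:00–14:10.
Callum ∩ Dana ∩ Anders ∩ Priya: 10:30–11:20, 11:50–12:00.
Windows ≥ 40 min: 10:30–11:20.
Latest start in the last window 10:30–11:20 is 11:20 − 40 min = 10:40.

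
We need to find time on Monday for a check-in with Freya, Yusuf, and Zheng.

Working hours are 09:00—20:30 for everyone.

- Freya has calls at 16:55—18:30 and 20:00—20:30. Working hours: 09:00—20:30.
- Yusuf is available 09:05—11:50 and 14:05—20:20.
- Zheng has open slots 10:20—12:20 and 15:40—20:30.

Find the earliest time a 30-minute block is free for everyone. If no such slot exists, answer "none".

10:20

Freya free within 09:00–20:30: 09:00–16:55, 18:30–20:00.
Freya ∩ Yusuf: 09:05–11:50, 14:05–16:55, 18:30–20:00.
Freya ∩ Yusuf ∩ Zheng: 10:20–11:50, 15:40–16:55, 18:30–20:00.
Windows ≥ 30 min: 10:20–11:50, 15:40–16:55, 18:30–20:00.
Earliest such window starts at 10:20.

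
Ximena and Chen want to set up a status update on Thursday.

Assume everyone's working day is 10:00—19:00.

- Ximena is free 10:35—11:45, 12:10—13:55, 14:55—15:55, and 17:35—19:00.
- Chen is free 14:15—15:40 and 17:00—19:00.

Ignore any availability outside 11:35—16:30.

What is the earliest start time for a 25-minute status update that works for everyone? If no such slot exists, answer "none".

Ximena ∩ Chen: 14:55–15:40, 17:35–19:00.
Restricted to 11:35–16:30: 14:55–15:40.
Windows ≥ 25 min: 14:55–15:40.
Earliest such window starts at 14:55.

14:55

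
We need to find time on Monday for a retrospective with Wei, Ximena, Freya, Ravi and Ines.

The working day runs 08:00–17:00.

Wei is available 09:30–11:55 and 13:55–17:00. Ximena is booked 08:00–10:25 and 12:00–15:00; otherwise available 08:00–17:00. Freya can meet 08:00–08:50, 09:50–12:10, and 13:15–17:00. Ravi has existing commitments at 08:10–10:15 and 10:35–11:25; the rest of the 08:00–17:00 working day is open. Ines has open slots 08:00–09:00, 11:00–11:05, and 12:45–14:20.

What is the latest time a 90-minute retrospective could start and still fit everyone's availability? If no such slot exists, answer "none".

Ximena free within 08:00–17:00: 10:25–12:00, 15:00–17:00.
Ravi free within 08:00–17:00: 08:00–08:10, 10:15–10:35, 11:25–17:00.
Wei ∩ Ximena: 10:25–11:55, 15:00–17:00.
Wei ∩ Ximena ∩ Freya: 10:25–11:55, 15:00–17:00.
Wei ∩ Ximena ∩ Freya ∩ Ravi: 10:25–10:35, 11:25–11:55, 15:00–17:00.
Wei ∩ Ximena ∩ Freya ∩ Ravi ∩ Ines: (none).
Windows ≥ 90 min: (none).

none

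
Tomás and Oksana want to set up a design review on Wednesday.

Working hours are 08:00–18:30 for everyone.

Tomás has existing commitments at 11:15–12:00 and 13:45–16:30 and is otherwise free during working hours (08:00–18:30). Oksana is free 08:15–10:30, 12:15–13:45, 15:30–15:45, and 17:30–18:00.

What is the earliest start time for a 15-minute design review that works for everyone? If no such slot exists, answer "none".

08:15

Tomás free within 08:00–18:30: 08:00–11:15, 12:00–13:45, 16:30–18:30.
Tomás ∩ Oksana: 08:15–10:30, 12:15–13:45, 17:30–18:00.
Windows ≥ 15 min: 08:15–10:30, 12:15–13:45, 17:30–18:00.
Earliest such window starts at 08:15.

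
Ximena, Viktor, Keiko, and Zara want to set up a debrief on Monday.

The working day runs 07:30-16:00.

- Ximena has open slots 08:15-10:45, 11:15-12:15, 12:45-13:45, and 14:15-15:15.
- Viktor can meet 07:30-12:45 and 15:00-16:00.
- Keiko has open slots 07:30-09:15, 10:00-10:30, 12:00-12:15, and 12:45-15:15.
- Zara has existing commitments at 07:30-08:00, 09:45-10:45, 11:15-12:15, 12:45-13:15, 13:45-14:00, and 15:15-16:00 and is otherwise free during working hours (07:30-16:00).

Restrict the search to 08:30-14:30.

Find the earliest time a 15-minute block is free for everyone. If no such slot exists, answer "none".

Zara free within 07:30–16:00: 08:00–09:45, 10:45–11:15, 12:15–12:45, 13:15–13:45, 14:00–15:15.
Ximena ∩ Viktor: 08:15–10:45, 11:15–12:15, 15:00–15:15.
Ximena ∩ Viktor ∩ Keiko: 08:15–09:15, 10:00–10:30, 12:00–12:15, 15:00–15:15.
Ximena ∩ Viktor ∩ Keiko ∩ Zara: 08:15–09:15, 15:00–15:15.
Restricted to 08:30–14:30: 08:30–09:15.
Windows ≥ 15 min: 08:30–09:15.
Earliest such window starts at 08:30.

08:30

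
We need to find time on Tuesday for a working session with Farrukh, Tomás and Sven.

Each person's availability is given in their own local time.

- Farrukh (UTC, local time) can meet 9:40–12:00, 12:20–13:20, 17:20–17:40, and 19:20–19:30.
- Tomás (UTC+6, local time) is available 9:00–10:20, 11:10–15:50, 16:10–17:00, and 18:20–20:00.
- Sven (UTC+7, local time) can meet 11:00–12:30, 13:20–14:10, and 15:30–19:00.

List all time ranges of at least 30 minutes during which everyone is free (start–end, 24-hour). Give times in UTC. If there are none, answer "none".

10:10–11:00

Farrukh → UTC: 09:40–12:00, 12:20–13:20, 17:20–17:40, 19:20–19:30.
Tomás → UTC: 03:00–04:20, 05:10–09:50, 10:10–11:00, 12:20–14:00.
Sven → UTC: 04:00–05:30, 06:20–07:10, 08:30–12:00.
Farrukh ∩ Tomás: 09:40–09:50, 10:10–11:00, 12:20–13:20.
Farrukh ∩ Tomás ∩ Sven: 09:40–09:50, 10:10–11:00.
Windows ≥ 30 min: 10:10–11:00.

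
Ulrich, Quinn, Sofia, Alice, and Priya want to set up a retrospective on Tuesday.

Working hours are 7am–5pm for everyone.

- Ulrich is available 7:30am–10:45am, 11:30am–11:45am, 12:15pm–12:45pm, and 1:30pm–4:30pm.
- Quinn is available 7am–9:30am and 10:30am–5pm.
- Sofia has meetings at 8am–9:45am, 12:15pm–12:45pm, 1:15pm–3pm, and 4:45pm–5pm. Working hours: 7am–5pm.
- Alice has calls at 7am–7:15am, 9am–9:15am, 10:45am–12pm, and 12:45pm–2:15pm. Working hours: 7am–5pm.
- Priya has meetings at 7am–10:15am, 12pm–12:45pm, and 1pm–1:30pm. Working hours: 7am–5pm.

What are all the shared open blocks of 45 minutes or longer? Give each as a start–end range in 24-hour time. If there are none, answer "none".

15:00–16:30

Sofia free within 07:00–17:00: 07:00–08:00, 09:45–12:15, 12:45–13:15, 15:00–16:45.
Alice free within 07:00–17:00: 07:15–09:00, 09:15–10:45, 12:00–12:45, 14:15–17:00.
Priya free within 07:00–17:00: 10:15–12:00, 12:45–13:00, 13:30–17:00.
Ulrich ∩ Quinn: 07:30–09:30, 10:30–10:45, 11:30–11:45, 12:15–12:45, 13:30–16:30.
Ulrich ∩ Quinn ∩ Sofia: 07:30–08:00, 10:30–10:45, 11:30–11:45, 15:00–16:30.
Ulrich ∩ Quinn ∩ Sofia ∩ Alice: 07:30–08:00, 10:30–10:45, 15:00–16:30.
Ulrich ∩ Quinn ∩ Sofia ∩ Alice ∩ Priya: 10:30–10:45, 15:00–16:30.
Windows ≥ 45 min: 15:00–16:30.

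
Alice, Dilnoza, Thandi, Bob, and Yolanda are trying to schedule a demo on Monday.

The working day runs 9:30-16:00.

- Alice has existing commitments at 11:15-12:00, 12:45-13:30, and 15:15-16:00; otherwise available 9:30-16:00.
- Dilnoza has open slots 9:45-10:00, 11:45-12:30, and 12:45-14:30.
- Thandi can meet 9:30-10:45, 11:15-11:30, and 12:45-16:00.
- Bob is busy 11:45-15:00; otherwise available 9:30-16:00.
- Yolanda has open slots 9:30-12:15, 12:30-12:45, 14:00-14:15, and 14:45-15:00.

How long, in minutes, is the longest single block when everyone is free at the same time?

15 minutes

Alice free within 09:30–16:00: 09:30–11:15, 12:00–12:45, 13:30–15:15.
Bob free within 09:30–16:00: 09:30–11:45, 15:00–16:00.
Alice ∩ Dilnoza: 09:45–10:00, 12:00–12:30, 13:30–14:30.
Alice ∩ Dilnoza ∩ Thandi: 09:45–10:00, 13:30–14:30.
Alice ∩ Dilnoza ∩ Thandi ∩ Bob: 09:45–10:00.
Alice ∩ Dilnoza ∩ Thandi ∩ Bob ∩ Yolanda: 09:45–10:00.
Single common window of 15 minutes.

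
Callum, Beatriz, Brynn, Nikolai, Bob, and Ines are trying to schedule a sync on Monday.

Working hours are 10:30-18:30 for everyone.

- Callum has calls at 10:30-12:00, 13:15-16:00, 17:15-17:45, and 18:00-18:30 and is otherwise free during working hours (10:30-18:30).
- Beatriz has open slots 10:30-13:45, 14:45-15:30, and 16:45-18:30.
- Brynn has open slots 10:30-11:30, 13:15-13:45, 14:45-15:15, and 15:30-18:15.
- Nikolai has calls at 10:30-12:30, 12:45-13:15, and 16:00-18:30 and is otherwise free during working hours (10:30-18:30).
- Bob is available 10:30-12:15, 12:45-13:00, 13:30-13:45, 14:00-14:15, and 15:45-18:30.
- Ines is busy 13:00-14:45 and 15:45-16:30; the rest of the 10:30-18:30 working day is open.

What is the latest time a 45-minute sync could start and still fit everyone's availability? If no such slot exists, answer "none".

Callum free within 10:30–18:30: 12:00–13:15, 16:00–17:15, 17:45–18:00.
Nikolai free within 10:30–18:30: 12:30–12:45, 13:15–16:00.
Ines free within 10:30–18:30: 10:30–13:00, 14:45–15:45, 16:30–18:30.
Callum ∩ Beatriz: 12:00–13:15, 16:45–17:15, 17:45–18:00.
Callum ∩ Beatriz ∩ Brynn: 16:45–17:15, 17:45–18:00.
Callum ∩ Beatriz ∩ Brynn ∩ Nikolai: (none).
Callum ∩ Beatriz ∩ Brynn ∩ Nikolai ∩ Bob: (none).
Callum ∩ Beatriz ∩ Brynn ∩ Nikolai ∩ Bob ∩ Ines: (none).
Windows ≥ 45 min: (none).

none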